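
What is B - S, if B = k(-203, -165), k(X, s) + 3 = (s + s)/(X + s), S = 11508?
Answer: -2117859/184 ≈ -11510.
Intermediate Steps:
k(X, s) = -3 + 2*s/(X + s) (k(X, s) = -3 + (s + s)/(X + s) = -3 + (2*s)/(X + s) = -3 + 2*s/(X + s))
B = -387/184 (B = (-1*(-165) - 3*(-203))/(-203 - 165) = (165 + 609)/(-368) = -1/368*774 = -387/184 ≈ -2.1033)
B - S = -387/184 - 1*11508 = -387/184 - 11508 = -2117859/184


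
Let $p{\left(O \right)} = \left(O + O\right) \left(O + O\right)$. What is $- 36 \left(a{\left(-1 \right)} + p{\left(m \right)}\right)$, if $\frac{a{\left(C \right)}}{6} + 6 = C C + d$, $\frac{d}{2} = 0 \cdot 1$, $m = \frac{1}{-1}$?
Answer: $936$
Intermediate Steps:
$m = -1$
$p{\left(O \right)} = 4 O^{2}$ ($p{\left(O \right)} = 2 O 2 O = 4 O^{2}$)
$d = 0$ ($d = 2 \cdot 0 \cdot 1 = 2 \cdot 0 = 0$)
$a{\left(C \right)} = -36 + 6 C^{2}$ ($a{\left(C \right)} = -36 + 6 \left(C C + 0\right) = -36 + 6 \left(C^{2} + 0\right) = -36 + 6 C^{2}$)
$- 36 \left(a{\left(-1 \right)} + p{\left(m \right)}\right) = - 36 \left(\left(-36 + 6 \left(-1\right)^{2}\right) + 4 \left(-1\right)^{2}\right) = - 36 \left(\left(-36 + 6 \cdot 1\right) + 4 \cdot 1\right) = - 36 \left(\left(-36 + 6\right) + 4\right) = - 36 \left(-30 + 4\right) = \left(-36\right) \left(-26\right) = 936$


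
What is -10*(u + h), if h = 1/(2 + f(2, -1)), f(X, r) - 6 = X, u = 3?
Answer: -31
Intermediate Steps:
f(X, r) = 6 + X
h = ⅒ (h = 1/(2 + (6 + 2)) = 1/(2 + 8) = 1/10 = ⅒ ≈ 0.10000)
-10*(u + h) = -10*(3 + ⅒) = -10*31/10 = -31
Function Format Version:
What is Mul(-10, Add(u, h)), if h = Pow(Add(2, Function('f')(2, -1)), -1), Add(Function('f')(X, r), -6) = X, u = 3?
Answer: -31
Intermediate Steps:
Function('f')(X, r) = Add(6, X)
h = Rational(1, 10) (h = Pow(Add(2, Add(6, 2)), -1) = Pow(Add(2, 8), -1) = Pow(10, -1) = Rational(1, 10) ≈ 0.10000)
Mul(-10, Add(u, h)) = Mul(-10, Add(3, Rational(1, 10))) = Mul(-10, Rational(31, 10)) = -31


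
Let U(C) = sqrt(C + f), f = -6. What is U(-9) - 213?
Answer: -213 + I*sqrt(15) ≈ -213.0 + 3.873*I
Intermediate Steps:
U(C) = sqrt(-6 + C) (U(C) = sqrt(C - 6) = sqrt(-6 + C))
U(-9) - 213 = sqrt(-6 - 9) - 213 = sqrt(-15) - 213 = I*sqrt(15) - 213 = -213 + I*sqrt(15)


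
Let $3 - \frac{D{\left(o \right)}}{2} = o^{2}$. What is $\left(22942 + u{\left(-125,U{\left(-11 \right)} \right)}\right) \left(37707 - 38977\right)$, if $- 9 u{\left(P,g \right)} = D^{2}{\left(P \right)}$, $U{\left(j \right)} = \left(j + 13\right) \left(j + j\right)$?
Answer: $\frac{1239495943660}{9} \approx 1.3772 \cdot 10^{11}$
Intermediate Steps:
$D{\left(o \right)} = 6 - 2 o^{2}$
$U{\left(j \right)} = 2 j \left(13 + j\right)$ ($U{\left(j \right)} = \left(13 + j\right) 2 j = 2 j \left(13 + j\right)$)
$u{\left(P,g \right)} = - \frac{\left(6 - 2 P^{2}\right)^{2}}{9}$
$\left(22942 + u{\left(-125,U{\left(-11 \right)} \right)}\right) \left(37707 - 38977\right) = \left(22942 - \frac{4 \left(-3 + \left(-125\right)^{2}\right)^{2}}{9}\right) \left(37707 - 38977\right) = \left(22942 - \frac{4 \left(-3 + 15625\right)^{2}}{9}\right) \left(-1270\right) = \left(22942 - \frac{4 \cdot 15622^{2}}{9}\right) \left(-1270\right) = \left(22942 - \frac{976187536}{9}\right) \left(-1270\right) = \left(- \frac{975981058}{9}\right) \left(-1270\right) = \frac{1239495943660}{9}$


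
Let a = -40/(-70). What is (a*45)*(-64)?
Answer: -11520/7 ≈ -1645.7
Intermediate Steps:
a = 4/7 (a = -40*(-1/70) = 4/7 ≈ 0.57143)
(a*45)*(-64) = ((4/7)*45)*(-64) = (180/7)*(-64) = -11520/7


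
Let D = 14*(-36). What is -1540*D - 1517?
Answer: 774643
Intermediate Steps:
D = -504
-1540*D - 1517 = -1540*(-504) - 1517 = 776160 - 1517 = 774643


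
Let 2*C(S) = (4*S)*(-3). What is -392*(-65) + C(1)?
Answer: 25474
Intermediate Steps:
C(S) = -6*S (C(S) = ((4*S)*(-3))/2 = (-12*S)/2 = -6*S)
-392*(-65) + C(1) = -392*(-65) - 6*1 = 25480 - 6 = 25474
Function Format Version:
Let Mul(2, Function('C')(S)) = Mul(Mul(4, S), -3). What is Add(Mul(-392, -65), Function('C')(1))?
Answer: 25474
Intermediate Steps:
Function('C')(S) = Mul(-6, S) (Function('C')(S) = Mul(Rational(1, 2), Mul(Mul(4, S), -3)) = Mul(Rational(1, 2), Mul(-12, S)) = Mul(-6, S))
Add(Mul(-392, -65), Function('C')(1)) = Add(Mul(-392, -65), Mul(-6, 1)) = Add(25480, -6) = 25474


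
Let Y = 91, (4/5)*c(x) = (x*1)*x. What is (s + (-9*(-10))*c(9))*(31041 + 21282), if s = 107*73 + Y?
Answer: 1780499367/2 ≈ 8.9025e+8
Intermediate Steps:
c(x) = 5*x²/4 (c(x) = 5*((x*1)*x)/4 = 5*(x*x)/4 = 5*x²/4)
s = 7902 (s = 107*73 + 91 = 7811 + 91 = 7902)
(s + (-9*(-10))*c(9))*(31041 + 21282) = (7902 + (-9*(-10))*((5/4)*9²))*(31041 + 21282) = (7902 + 90*((5/4)*81))*52323 = (7902 + 90*(405/4))*52323 = (7902 + 18225/2)*52323 = (34029/2)*52323 = 1780499367/2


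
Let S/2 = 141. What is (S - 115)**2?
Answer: 27889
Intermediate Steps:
S = 282 (S = 2*141 = 282)
(S - 115)**2 = (282 - 115)**2 = 167**2 = 27889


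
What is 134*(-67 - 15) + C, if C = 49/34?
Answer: -373543/34 ≈ -10987.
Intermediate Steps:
C = 49/34 (C = 49*(1/34) = 49/34 ≈ 1.4412)
134*(-67 - 15) + C = 134*(-67 - 15) + 49/34 = 134*(-82) + 49/34 = -10988 + 49/34 = -373543/34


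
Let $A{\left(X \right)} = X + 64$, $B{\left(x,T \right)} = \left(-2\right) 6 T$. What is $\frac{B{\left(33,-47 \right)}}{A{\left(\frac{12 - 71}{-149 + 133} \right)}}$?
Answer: $\frac{3008}{361} \approx 8.3324$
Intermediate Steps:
$B{\left(x,T \right)} = - 12 T$
$A{\left(X \right)} = 64 + X$
$\frac{B{\left(33,-47 \right)}}{A{\left(\frac{12 - 71}{-149 + 133} \right)}} = \frac{\left(-12\right) \left(-47\right)}{64 + \frac{12 - 71}{-149 + 133}} = \frac{564}{64 - \frac{59}{-16}} = \frac{564}{64 - - \frac{59}{16}} = \frac{564}{64 + \frac{59}{16}} = \frac{564}{\frac{1083}{16}} = 564 \cdot \frac{16}{1083} = \frac{3008}{361}$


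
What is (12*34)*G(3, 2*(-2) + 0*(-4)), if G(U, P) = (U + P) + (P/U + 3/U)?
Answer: -544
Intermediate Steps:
G(U, P) = P + U + 3/U + P/U (G(U, P) = (P + U) + (3/U + P/U) = P + U + 3/U + P/U)
(12*34)*G(3, 2*(-2) + 0*(-4)) = (12*34)*((3 + (2*(-2) + 0*(-4)) + 3*((2*(-2) + 0*(-4)) + 3))/3) = 408*((3 + (-4 + 0) + 3*((-4 + 0) + 3))/3) = 408*((3 - 4 + 3*(-4 + 3))/3) = 408*((3 - 4 + 3*(-1))/3) = 408*((3 - 4 - 3)/3) = 408*((⅓)*(-4)) = 408*(-4/3) = -544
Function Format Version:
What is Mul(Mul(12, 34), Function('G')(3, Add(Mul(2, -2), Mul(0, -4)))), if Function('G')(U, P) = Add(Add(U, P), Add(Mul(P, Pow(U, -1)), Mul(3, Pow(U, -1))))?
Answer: -544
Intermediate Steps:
Function('G')(U, P) = Add(P, U, Mul(3, Pow(U, -1)), Mul(P, Pow(U, -1))) (Function('G')(U, P) = Add(Add(P, U), Add(Mul(3, Pow(U, -1)), Mul(P, Pow(U, -1)))) = Add(P, U, Mul(3, Pow(U, -1)), Mul(P, Pow(U, -1))))
Mul(Mul(12, 34), Function('G')(3, Add(Mul(2, -2), Mul(0, -4)))) = Mul(Mul(12, 34), Mul(Pow(3, -1), Add(3, Add(Mul(2, -2), Mul(0, -4)), Mul(3, Add(Add(Mul(2, -2), Mul(0, -4)), 3))))) = Mul(408, Mul(Rational(1, 3), Add(3, Add(-4, 0), Mul(3, Add(Add(-4, 0), 3))))) = Mul(408, Mul(Rational(1, 3), Add(3, -4, Mul(3, Add(-4, 3))))) = Mul(408, Mul(Rational(1, 3), Add(3, -4, Mul(3, -1)))) = Mul(408, Mul(Rational(1, 3), Add(3, -4, -3))) = Mul(408, Mul(Rational(1, 3), -4)) = Mul(408, Rational(-4, 3)) = -544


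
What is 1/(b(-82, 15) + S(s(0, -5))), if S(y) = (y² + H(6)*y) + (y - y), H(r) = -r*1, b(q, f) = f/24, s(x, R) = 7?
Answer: 8/61 ≈ 0.13115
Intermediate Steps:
b(q, f) = f/24 (b(q, f) = f*(1/24) = f/24)
H(r) = -r
S(y) = y² - 6*y (S(y) = (y² + (-1*6)*y) + (y - y) = (y² - 6*y) + 0 = y² - 6*y)
1/(b(-82, 15) + S(s(0, -5))) = 1/((1/24)*15 + 7*(-6 + 7)) = 1/(5/8 + 7*1) = 1/(5/8 + 7) = 1/(61/8) = 8/61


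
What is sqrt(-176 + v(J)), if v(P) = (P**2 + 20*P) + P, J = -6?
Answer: I*sqrt(266) ≈ 16.31*I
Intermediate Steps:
v(P) = P**2 + 21*P
sqrt(-176 + v(J)) = sqrt(-176 - 6*(21 - 6)) = sqrt(-176 - 6*15) = sqrt(-176 - 90) = sqrt(-266) = I*sqrt(266)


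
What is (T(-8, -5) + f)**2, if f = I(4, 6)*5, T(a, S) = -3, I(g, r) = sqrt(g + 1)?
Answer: 134 - 30*sqrt(5) ≈ 66.918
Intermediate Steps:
I(g, r) = sqrt(1 + g)
f = 5*sqrt(5) (f = sqrt(1 + 4)*5 = sqrt(5)*5 = 5*sqrt(5) ≈ 11.180)
(T(-8, -5) + f)**2 = (-3 + 5*sqrt(5))**2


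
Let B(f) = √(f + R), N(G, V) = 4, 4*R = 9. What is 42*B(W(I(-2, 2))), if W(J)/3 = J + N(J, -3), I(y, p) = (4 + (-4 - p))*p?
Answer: 63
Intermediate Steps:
R = 9/4 (R = (¼)*9 = 9/4 ≈ 2.2500)
I(y, p) = -p² (I(y, p) = (-p)*p = -p²)
W(J) = 12 + 3*J (W(J) = 3*(J + 4) = 3*(4 + J) = 12 + 3*J)
B(f) = √(9/4 + f) (B(f) = √(f + 9/4) = √(9/4 + f))
42*B(W(I(-2, 2))) = 42*(√(9 + 4*(12 + 3*(-1*2²)))/2) = 42*(√(9 + 4*(12 + 3*(-1*4)))/2) = 42*(√(9 + 4*(12 + 3*(-4)))/2) = 42*(√(9 + 4*(12 - 12))/2) = 42*(√(9 + 4*0)/2) = 42*(√(9 + 0)/2) = 42*(√9/2) = 42*((½)*3) = 42*(3/2) = 63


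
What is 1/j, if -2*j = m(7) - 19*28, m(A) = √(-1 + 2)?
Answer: 2/531 ≈ 0.0037665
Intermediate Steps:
m(A) = 1 (m(A) = √1 = 1)
j = 531/2 (j = -(1 - 19*28)/2 = -(1 - 532)/2 = -½*(-531) = 531/2 ≈ 265.50)
1/j = 1/(531/2) = 2/531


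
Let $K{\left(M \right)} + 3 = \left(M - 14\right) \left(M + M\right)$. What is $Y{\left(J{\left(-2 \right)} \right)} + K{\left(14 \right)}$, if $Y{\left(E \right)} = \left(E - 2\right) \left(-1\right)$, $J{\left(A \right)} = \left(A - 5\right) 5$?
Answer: $34$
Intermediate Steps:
$J{\left(A \right)} = -25 + 5 A$ ($J{\left(A \right)} = \left(-5 + A\right) 5 = -25 + 5 A$)
$K{\left(M \right)} = -3 + 2 M \left(-14 + M\right)$ ($K{\left(M \right)} = -3 + \left(M - 14\right) \left(M + M\right) = -3 + \left(-14 + M\right) 2 M = -3 + 2 M \left(-14 + M\right)$)
$Y{\left(E \right)} = 2 - E$ ($Y{\left(E \right)} = \left(-2 + E\right) \left(-1\right) = 2 - E$)
$Y{\left(J{\left(-2 \right)} \right)} + K{\left(14 \right)} = \left(2 - \left(-25 + 5 \left(-2\right)\right)\right) - \left(395 - 392\right) = \left(2 - \left(-25 - 10\right)\right) - 3 = \left(2 - -35\right) - 3 = \left(2 + 35\right) - 3 = 37 - 3 = 34$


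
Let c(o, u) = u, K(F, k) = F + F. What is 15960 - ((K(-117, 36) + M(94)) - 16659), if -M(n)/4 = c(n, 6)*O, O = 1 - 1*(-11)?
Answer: 33141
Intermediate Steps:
K(F, k) = 2*F
O = 12 (O = 1 + 11 = 12)
M(n) = -288 (M(n) = -24*12 = -4*72 = -288)
15960 - ((K(-117, 36) + M(94)) - 16659) = 15960 - ((2*(-117) - 288) - 16659) = 15960 - ((-234 - 288) - 16659) = 15960 - (-522 - 16659) = 15960 - 1*(-17181) = 15960 + 17181 = 33141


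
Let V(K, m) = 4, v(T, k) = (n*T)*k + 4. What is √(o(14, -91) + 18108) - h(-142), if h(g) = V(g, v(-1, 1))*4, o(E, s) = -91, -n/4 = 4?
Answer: -16 + √18017 ≈ 118.23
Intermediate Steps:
n = -16 (n = -4*4 = -16)
v(T, k) = 4 - 16*T*k (v(T, k) = (-16*T)*k + 4 = -16*T*k + 4 = 4 - 16*T*k)
h(g) = 16 (h(g) = 4*4 = 16)
√(o(14, -91) + 18108) - h(-142) = √(-91 + 18108) - 1*16 = √18017 - 16 = -16 + √18017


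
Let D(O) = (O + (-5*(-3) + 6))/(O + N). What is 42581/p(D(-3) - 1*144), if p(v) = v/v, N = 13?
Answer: 42581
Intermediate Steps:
D(O) = (21 + O)/(13 + O) (D(O) = (O + (-5*(-3) + 6))/(O + 13) = (O + (15 + 6))/(13 + O) = (O + 21)/(13 + O) = (21 + O)/(13 + O))
p(v) = 1
42581/p(D(-3) - 1*144) = 42581/1 = 42581*1 = 42581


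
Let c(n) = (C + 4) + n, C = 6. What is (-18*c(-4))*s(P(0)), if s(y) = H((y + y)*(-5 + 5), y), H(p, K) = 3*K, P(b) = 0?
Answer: 0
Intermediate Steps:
c(n) = 10 + n (c(n) = (6 + 4) + n = 10 + n)
s(y) = 3*y
(-18*c(-4))*s(P(0)) = (-18*(10 - 4))*(3*0) = -18*6*0 = -108*0 = 0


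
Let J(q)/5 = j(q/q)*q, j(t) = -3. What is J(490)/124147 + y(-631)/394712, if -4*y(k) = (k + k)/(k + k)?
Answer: -11604656947/196009242656 ≈ -0.059205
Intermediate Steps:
y(k) = -¼ (y(k) = -(k + k)/(4*(k + k)) = -2*k/(4*(2*k)) = -2*k*1/(2*k)/4 = -¼*1 = -¼)
J(q) = -15*q (J(q) = 5*(-3*q) = -15*q)
J(490)/124147 + y(-631)/394712 = -15*490/124147 - ¼/394712 = -7350*1/124147 - ¼*1/394712 = -7350/124147 - 1/1578848 = -11604656947/196009242656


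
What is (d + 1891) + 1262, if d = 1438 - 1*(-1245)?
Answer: 5836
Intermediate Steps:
d = 2683 (d = 1438 + 1245 = 2683)
(d + 1891) + 1262 = (2683 + 1891) + 1262 = 4574 + 1262 = 5836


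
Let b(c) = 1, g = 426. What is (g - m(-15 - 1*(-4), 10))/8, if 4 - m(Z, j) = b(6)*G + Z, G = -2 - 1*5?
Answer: 101/2 ≈ 50.500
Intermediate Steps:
G = -7 (G = -2 - 5 = -7)
m(Z, j) = 11 - Z (m(Z, j) = 4 - (1*(-7) + Z) = 4 - (-7 + Z) = 4 + (7 - Z) = 11 - Z)
(g - m(-15 - 1*(-4), 10))/8 = (426 - (11 - (-15 - 1*(-4))))/8 = (426 - (11 - (-15 + 4)))/8 = (426 - (11 - 1*(-11)))/8 = (426 - (11 + 11))/8 = (426 - 1*22)/8 = (426 - 22)/8 = (⅛)*404 = 101/2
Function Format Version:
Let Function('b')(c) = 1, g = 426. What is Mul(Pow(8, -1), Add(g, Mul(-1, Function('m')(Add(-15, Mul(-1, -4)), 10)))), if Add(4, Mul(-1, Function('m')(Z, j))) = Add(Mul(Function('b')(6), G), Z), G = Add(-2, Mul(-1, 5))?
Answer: Rational(101, 2) ≈ 50.500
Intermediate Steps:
G = -7 (G = Add(-2, -5) = -7)
Function('m')(Z, j) = Add(11, Mul(-1, Z)) (Function('m')(Z, j) = Add(4, Mul(-1, Add(Mul(1, -7), Z))) = Add(4, Mul(-1, Add(-7, Z))) = Add(4, Add(7, Mul(-1, Z))) = Add(11, Mul(-1, Z)))
Mul(Pow(8, -1), Add(g, Mul(-1, Function('m')(Add(-15, Mul(-1, -4)), 10)))) = Mul(Pow(8, -1), Add(426, Mul(-1, Add(11, Mul(-1, Add(-15, Mul(-1, -4))))))) = Mul(Rational(1, 8), Add(426, Mul(-1, Add(11, Mul(-1, Add(-15, 4)))))) = Mul(Rational(1, 8), Add(426, Mul(-1, Add(11, Mul(-1, -11))))) = Mul(Rational(1, 8), Add(426, Mul(-1, Add(11, 11)))) = Mul(Rational(1, 8), Add(426, Mul(-1, 22))) = Mul(Rational(1, 8), Add(426, -22)) = Mul(Rational(1, 8), 404) = Rational(101, 2)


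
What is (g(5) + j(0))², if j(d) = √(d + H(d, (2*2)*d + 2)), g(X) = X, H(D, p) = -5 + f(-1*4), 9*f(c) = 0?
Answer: (5 + I*√5)² ≈ 20.0 + 22.361*I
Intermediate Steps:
f(c) = 0 (f(c) = (⅑)*0 = 0)
H(D, p) = -5 (H(D, p) = -5 + 0 = -5)
j(d) = √(-5 + d) (j(d) = √(d - 5) = √(-5 + d))
(g(5) + j(0))² = (5 + √(-5 + 0))² = (5 + √(-5))² = (5 + I*√5)²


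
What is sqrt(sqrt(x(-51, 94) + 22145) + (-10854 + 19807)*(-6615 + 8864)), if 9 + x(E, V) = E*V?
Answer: sqrt(20135297 + sqrt(17342)) ≈ 4487.3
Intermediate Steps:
x(E, V) = -9 + E*V
sqrt(sqrt(x(-51, 94) + 22145) + (-10854 + 19807)*(-6615 + 8864)) = sqrt(sqrt((-9 - 51*94) + 22145) + (-10854 + 19807)*(-6615 + 8864)) = sqrt(sqrt((-9 - 4794) + 22145) + 8953*2249) = sqrt(sqrt(-4803 + 22145) + 20135297) = sqrt(sqrt(17342) + 20135297) = sqrt(20135297 + sqrt(17342))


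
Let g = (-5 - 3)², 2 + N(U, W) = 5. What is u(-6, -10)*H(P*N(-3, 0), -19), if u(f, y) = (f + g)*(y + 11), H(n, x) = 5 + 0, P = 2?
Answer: 290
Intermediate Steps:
N(U, W) = 3 (N(U, W) = -2 + 5 = 3)
g = 64 (g = (-8)² = 64)
H(n, x) = 5
u(f, y) = (11 + y)*(64 + f) (u(f, y) = (f + 64)*(y + 11) = (64 + f)*(11 + y) = (11 + y)*(64 + f))
u(-6, -10)*H(P*N(-3, 0), -19) = (704 + 11*(-6) + 64*(-10) - 6*(-10))*5 = (704 - 66 - 640 + 60)*5 = 58*5 = 290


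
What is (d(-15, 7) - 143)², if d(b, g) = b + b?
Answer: 29929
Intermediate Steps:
d(b, g) = 2*b
(d(-15, 7) - 143)² = (2*(-15) - 143)² = (-30 - 143)² = (-173)² = 29929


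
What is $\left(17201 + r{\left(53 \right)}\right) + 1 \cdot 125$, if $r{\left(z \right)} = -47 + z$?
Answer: $17332$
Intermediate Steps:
$\left(17201 + r{\left(53 \right)}\right) + 1 \cdot 125 = \left(17201 + \left(-47 + 53\right)\right) + 1 \cdot 125 = \left(17201 + 6\right) + 125 = 17207 + 125 = 17332$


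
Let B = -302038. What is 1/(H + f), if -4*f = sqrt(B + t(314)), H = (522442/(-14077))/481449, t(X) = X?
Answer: -14163104980613064/3464740115538387051340255 + 91865151344600900658*I*sqrt(75431)/3464740115538387051340255 ≈ -4.0878e-9 + 0.0072821*I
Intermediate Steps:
H = -522442/6777357573 (H = (522442*(-1/14077))*(1/481449) = -522442/14077*1/481449 = -522442/6777357573 ≈ -7.7086e-5)
f = -I*sqrt(75431)/2 (f = -sqrt(-302038 + 314)/4 = -I*sqrt(75431)/2 ≈ -137.32*I)
1/(H + f) = 1/(-522442/6777357573 - I*sqrt(75431)/2)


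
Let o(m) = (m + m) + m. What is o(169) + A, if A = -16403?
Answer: -15896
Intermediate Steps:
o(m) = 3*m (o(m) = 2*m + m = 3*m)
o(169) + A = 3*169 - 16403 = 507 - 16403 = -15896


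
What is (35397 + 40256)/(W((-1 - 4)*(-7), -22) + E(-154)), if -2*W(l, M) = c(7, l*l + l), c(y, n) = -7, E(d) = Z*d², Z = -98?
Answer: -151306/4648329 ≈ -0.032551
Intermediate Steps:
E(d) = -98*d²
W(l, M) = 7/2 (W(l, M) = -½*(-7) = 7/2)
(35397 + 40256)/(W((-1 - 4)*(-7), -22) + E(-154)) = (35397 + 40256)/(7/2 - 98*(-154)²) = 75653/(7/2 - 98*23716) = 75653/(7/2 - 2324168) = 75653/(-4648329/2) = 75653*(-2/4648329) = -151306/4648329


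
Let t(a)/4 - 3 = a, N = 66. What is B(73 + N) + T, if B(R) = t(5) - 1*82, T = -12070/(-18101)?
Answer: -892980/18101 ≈ -49.333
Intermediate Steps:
t(a) = 12 + 4*a
T = 12070/18101 (T = -12070*(-1/18101) = 12070/18101 ≈ 0.66681)
B(R) = -50 (B(R) = (12 + 4*5) - 1*82 = (12 + 20) - 82 = 32 - 82 = -50)
B(73 + N) + T = -50 + 12070/18101 = -892980/18101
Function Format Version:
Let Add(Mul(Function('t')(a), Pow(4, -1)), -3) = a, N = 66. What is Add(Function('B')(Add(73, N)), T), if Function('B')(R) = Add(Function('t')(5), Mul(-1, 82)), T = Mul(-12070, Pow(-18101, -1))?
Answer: Rational(-892980, 18101) ≈ -49.333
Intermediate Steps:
Function('t')(a) = Add(12, Mul(4, a))
T = Rational(12070, 18101) (T = Mul(-12070, Rational(-1, 18101)) = Rational(12070, 18101) ≈ 0.66681)
Function('B')(R) = -50 (Function('B')(R) = Add(Add(12, Mul(4, 5)), Mul(-1, 82)) = Add(Add(12, 20), -82) = Add(32, -82) = -50)
Add(Function('B')(Add(73, N)), T) = Add(-50, Rational(12070, 18101)) = Rational(-892980, 18101)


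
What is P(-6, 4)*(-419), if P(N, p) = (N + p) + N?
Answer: 3352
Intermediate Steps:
P(N, p) = p + 2*N
P(-6, 4)*(-419) = (4 + 2*(-6))*(-419) = (4 - 12)*(-419) = -8*(-419) = 3352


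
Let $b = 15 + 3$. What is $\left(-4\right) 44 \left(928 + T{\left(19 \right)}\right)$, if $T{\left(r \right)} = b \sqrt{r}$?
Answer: $-163328 - 3168 \sqrt{19} \approx -1.7714 \cdot 10^{5}$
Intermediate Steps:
$b = 18$
$T{\left(r \right)} = 18 \sqrt{r}$
$\left(-4\right) 44 \left(928 + T{\left(19 \right)}\right) = \left(-4\right) 44 \left(928 + 18 \sqrt{19}\right) = - 176 \left(928 + 18 \sqrt{19}\right) = -163328 - 3168 \sqrt{19}$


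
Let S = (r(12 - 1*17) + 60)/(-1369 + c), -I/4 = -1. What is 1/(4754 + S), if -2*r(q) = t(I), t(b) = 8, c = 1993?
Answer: 78/370819 ≈ 0.00021035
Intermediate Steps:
I = 4 (I = -4*(-1) = 4)
r(q) = -4 (r(q) = -½*8 = -4)
S = 7/78 (S = (-4 + 60)/(-1369 + 1993) = 56/624 = 56*(1/624) = 7/78 ≈ 0.089744)
1/(4754 + S) = 1/(4754 + 7/78) = 1/(370819/78) = 78/370819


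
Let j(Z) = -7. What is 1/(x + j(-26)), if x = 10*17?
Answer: 1/163 ≈ 0.0061350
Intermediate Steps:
x = 170
1/(x + j(-26)) = 1/(170 - 7) = 1/163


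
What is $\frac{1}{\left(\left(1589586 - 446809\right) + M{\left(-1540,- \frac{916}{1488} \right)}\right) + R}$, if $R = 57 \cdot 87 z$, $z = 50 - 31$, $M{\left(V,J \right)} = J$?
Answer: $\frac{372}{460163027} \approx 8.0841 \cdot 10^{-7}$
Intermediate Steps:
$z = 19$
$R = 94221$ ($R = 57 \cdot 87 \cdot 19 = 4959 \cdot 19 = 94221$)
$\frac{1}{\left(\left(1589586 - 446809\right) + M{\left(-1540,- \frac{916}{1488} \right)}\right) + R} = \frac{1}{\left(\left(1589586 - 446809\right) - \frac{916}{1488}\right) + 94221} = \frac{1}{\left(1142777 - \frac{229}{372}\right) + 94221} = \frac{1}{\frac{425112815}{372} + 94221} = \frac{1}{\frac{460163027}{372}} = \frac{372}{460163027}$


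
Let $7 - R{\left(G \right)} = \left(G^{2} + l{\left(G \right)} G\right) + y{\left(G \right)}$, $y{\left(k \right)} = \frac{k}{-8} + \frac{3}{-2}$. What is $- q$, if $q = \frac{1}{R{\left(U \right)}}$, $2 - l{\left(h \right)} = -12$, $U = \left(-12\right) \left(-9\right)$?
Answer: $\frac{1}{13154} \approx 7.6022 \cdot 10^{-5}$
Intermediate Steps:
$y{\left(k \right)} = - \frac{3}{2} - \frac{k}{8}$ ($y{\left(k \right)} = k \left(- \frac{1}{8}\right) + 3 \left(- \frac{1}{2}\right) = - \frac{k}{8} - \frac{3}{2} = - \frac{3}{2} - \frac{k}{8}$)
$U = 108$
$l{\left(h \right)} = 14$ ($l{\left(h \right)} = 2 - -12 = 2 + 12 = 14$)
$R{\left(G \right)} = \frac{17}{2} - G^{2} - \frac{111 G}{8}$ ($R{\left(G \right)} = 7 - \left(\left(G^{2} + 14 G\right) - \left(\frac{3}{2} + \frac{G}{8}\right)\right) = 7 - \left(- \frac{3}{2} + G^{2} + \frac{111 G}{8}\right) = \frac{17}{2} - G^{2} - \frac{111 G}{8}$)
$q = - \frac{1}{13154}$ ($q = \frac{1}{\frac{17}{2} - 108^{2} - \frac{2997}{2}} = \frac{1}{\frac{17}{2} - 11664 - \frac{2997}{2}} = \frac{1}{-13154} = - \frac{1}{13154} \approx -7.6022 \cdot 10^{-5}$)
$- q = \left(-1\right) \left(- \frac{1}{13154}\right) = \frac{1}{13154}$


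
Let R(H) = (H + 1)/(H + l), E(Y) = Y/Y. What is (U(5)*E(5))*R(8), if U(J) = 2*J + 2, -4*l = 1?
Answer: 432/31 ≈ 13.935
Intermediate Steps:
l = -¼ (l = -¼*1 = -¼ ≈ -0.25000)
E(Y) = 1
U(J) = 2 + 2*J
R(H) = (1 + H)/(-¼ + H) (R(H) = (H + 1)/(H - ¼) = (1 + H)/(-¼ + H))
(U(5)*E(5))*R(8) = ((2 + 2*5)*1)*(4*(1 + 8)/(-1 + 4*8)) = ((2 + 10)*1)*(4*9/(-1 + 32)) = (12*1)*(4*9/31) = 12*(4*(1/31)*9) = 12*(36/31) = 432/31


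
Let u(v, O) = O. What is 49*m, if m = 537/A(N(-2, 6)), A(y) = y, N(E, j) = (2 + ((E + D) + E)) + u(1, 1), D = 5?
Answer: 26313/4 ≈ 6578.3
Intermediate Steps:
N(E, j) = 8 + 2*E (N(E, j) = (2 + ((E + 5) + E)) + 1 = (2 + ((5 + E) + E)) + 1 = (2 + (5 + 2*E)) + 1 = (7 + 2*E) + 1 = 8 + 2*E)
m = 537/4 (m = 537/(8 + 2*(-2)) = 537/(8 - 4) = 537/4 ≈ 134.25)
49*m = 49*(537/4) = 26313/4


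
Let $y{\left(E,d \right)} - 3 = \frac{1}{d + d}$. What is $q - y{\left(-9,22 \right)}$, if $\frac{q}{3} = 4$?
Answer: $\frac{395}{44} \approx 8.9773$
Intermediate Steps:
$q = 12$ ($q = 3 \cdot 4 = 12$)
$y{\left(E,d \right)} = 3 + \frac{1}{2 d}$ ($y{\left(E,d \right)} = 3 + \frac{1}{d + d} = 3 + \frac{1}{2 d}$)
$q - y{\left(-9,22 \right)} = 12 - \left(3 + \frac{1}{2 \cdot 22}\right) = 12 - \left(3 + \frac{1}{2} \cdot \frac{1}{22}\right) = 12 - \left(3 + \frac{1}{44}\right) = 12 - \frac{133}{44} = \frac{395}{44}$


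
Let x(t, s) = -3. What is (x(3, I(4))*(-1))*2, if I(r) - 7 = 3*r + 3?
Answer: 6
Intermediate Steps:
I(r) = 10 + 3*r (I(r) = 7 + (3*r + 3) = 7 + (3 + 3*r) = 10 + 3*r)
(x(3, I(4))*(-1))*2 = -3*(-1)*2 = 3*2 = 6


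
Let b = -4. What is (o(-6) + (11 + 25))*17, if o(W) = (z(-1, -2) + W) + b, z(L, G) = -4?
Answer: 374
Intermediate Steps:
o(W) = -8 + W (o(W) = (-4 + W) - 4 = -8 + W)
(o(-6) + (11 + 25))*17 = ((-8 - 6) + (11 + 25))*17 = (-14 + 36)*17 = 22*17 = 374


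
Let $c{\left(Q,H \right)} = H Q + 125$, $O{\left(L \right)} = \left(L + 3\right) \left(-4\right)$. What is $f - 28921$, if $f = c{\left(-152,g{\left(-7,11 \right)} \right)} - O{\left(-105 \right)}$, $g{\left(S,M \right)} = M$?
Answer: $-30876$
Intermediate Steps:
$O{\left(L \right)} = -12 - 4 L$ ($O{\left(L \right)} = \left(3 + L\right) \left(-4\right) = -12 - 4 L$)
$c{\left(Q,H \right)} = 125 + H Q$
$f = -1955$ ($f = \left(125 + 11 \left(-152\right)\right) - \left(-12 - -420\right) = \left(125 - 1672\right) - \left(-12 + 420\right) = -1547 - 408 = -1955$)
$f - 28921 = -1955 - 28921 = -30876$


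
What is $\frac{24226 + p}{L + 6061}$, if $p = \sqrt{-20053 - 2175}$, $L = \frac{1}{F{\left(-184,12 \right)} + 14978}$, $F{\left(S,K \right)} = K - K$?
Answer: $\frac{362857028}{90781659} + \frac{29956 i \sqrt{5557}}{90781659} \approx 3.997 + 0.024598 i$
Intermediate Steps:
$F{\left(S,K \right)} = 0$
$L = \frac{1}{14978}$ ($L = \frac{1}{0 + 14978} = \frac{1}{14978} \approx 6.6765 \cdot 10^{-5}$)
$p = 2 i \sqrt{5557}$ ($p = \sqrt{-22228} = 2 i \sqrt{5557} \approx 149.09 i$)
$\frac{24226 + p}{L + 6061} = \frac{24226 + 2 i \sqrt{5557}}{\frac{1}{14978} + 6061} = \frac{24226 + 2 i \sqrt{5557}}{\frac{90781659}{14978}} = \left(24226 + 2 i \sqrt{5557}\right) \frac{14978}{90781659} = \frac{362857028}{90781659} + \frac{29956 i \sqrt{5557}}{90781659}$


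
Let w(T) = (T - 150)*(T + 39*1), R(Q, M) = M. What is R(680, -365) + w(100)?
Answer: -7315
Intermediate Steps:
w(T) = (-150 + T)*(39 + T) (w(T) = (-150 + T)*(T + 39) = (-150 + T)*(39 + T))
R(680, -365) + w(100) = -365 + (-5850 + 100² - 111*100) = -365 + (-5850 + 10000 - 11100) = -365 - 6950 = -7315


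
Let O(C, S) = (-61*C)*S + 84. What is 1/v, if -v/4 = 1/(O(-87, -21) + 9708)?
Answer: 101655/4 ≈ 25414.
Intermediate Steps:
O(C, S) = 84 - 61*C*S (O(C, S) = -61*C*S + 84 = 84 - 61*C*S)
v = 4/101655 (v = -4/((84 - 61*(-87)*(-21)) + 9708) = -4/((84 - 111447) + 9708) = -4/(-111363 + 9708) = -4/(-101655) = -4*(-1/101655) = 4/101655 ≈ 3.9349e-5)
1/v = 1/(4/101655) = 101655/4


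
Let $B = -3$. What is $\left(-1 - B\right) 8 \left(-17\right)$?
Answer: $-272$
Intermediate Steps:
$\left(-1 - B\right) 8 \left(-17\right) = \left(-1 - -3\right) 8 \left(-17\right) = \left(-1 + 3\right) 8 \left(-17\right) = 2 \cdot 8 \left(-17\right) = 16 \left(-17\right) = -272$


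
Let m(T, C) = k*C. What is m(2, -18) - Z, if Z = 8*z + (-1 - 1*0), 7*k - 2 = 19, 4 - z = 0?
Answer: -85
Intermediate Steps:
z = 4 (z = 4 - 1*0 = 4 + 0 = 4)
k = 3 (k = 2/7 + (⅐)*19 = 2/7 + 19/7 = 3)
m(T, C) = 3*C
Z = 31 (Z = 8*4 + (-1 - 1*0) = 32 + (-1 + 0) = 32 - 1 = 31)
m(2, -18) - Z = 3*(-18) - 1*31 = -54 - 31 = -85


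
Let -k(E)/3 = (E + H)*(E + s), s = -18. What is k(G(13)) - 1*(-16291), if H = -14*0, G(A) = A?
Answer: 16486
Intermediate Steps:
H = 0
k(E) = -3*E*(-18 + E) (k(E) = -3*(E + 0)*(E - 18) = -3*E*(-18 + E))
k(G(13)) - 1*(-16291) = 3*13*(18 - 1*13) - 1*(-16291) = 3*13*(18 - 13) + 16291 = 3*13*5 + 16291 = 195 + 16291 = 16486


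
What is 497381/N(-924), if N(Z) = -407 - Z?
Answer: 497381/517 ≈ 962.05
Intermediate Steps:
497381/N(-924) = 497381/(-407 - 1*(-924)) = 497381/(-407 + 924) = 497381/517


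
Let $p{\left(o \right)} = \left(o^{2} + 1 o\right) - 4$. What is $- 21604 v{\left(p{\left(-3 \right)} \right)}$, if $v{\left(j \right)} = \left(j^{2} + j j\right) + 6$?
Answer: $-302456$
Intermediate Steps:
$p{\left(o \right)} = -4 + o + o^{2}$ ($p{\left(o \right)} = \left(o^{2} + o\right) - 4 = \left(o + o^{2}\right) - 4 = -4 + o + o^{2}$)
$v{\left(j \right)} = 6 + 2 j^{2}$ ($v{\left(j \right)} = \left(j^{2} + j^{2}\right) + 6 = 2 j^{2} + 6 = 6 + 2 j^{2}$)
$- 21604 v{\left(p{\left(-3 \right)} \right)} = - 21604 \left(6 + 2 \left(-4 - 3 + \left(-3\right)^{2}\right)^{2}\right) = - 21604 \left(6 + 2 \left(-4 - 3 + 9\right)^{2}\right) = - 21604 \left(6 + 2 \cdot 2^{2}\right) = - 21604 \left(6 + 2 \cdot 4\right) = - 21604 \left(6 + 8\right) = \left(-21604\right) 14 = -302456$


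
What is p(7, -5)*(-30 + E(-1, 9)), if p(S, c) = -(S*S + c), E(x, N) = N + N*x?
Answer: 1320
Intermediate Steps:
p(S, c) = -c - S² (p(S, c) = -(S² + c) = -(c + S²) = -c - S²)
p(7, -5)*(-30 + E(-1, 9)) = (-1*(-5) - 1*7²)*(-30 + 9*(1 - 1)) = (5 - 1*49)*(-30 + 9*0) = (5 - 49)*(-30 + 0) = -44*(-30) = 1320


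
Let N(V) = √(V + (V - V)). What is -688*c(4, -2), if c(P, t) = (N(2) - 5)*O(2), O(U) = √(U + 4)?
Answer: 688*√6*(5 - √2) ≈ 6042.9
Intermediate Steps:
O(U) = √(4 + U)
N(V) = √V (N(V) = √(V + 0) = √V)
c(P, t) = √6*(-5 + √2) (c(P, t) = (√2 - 5)*√(4 + 2) = (-5 + √2)*√6 = √6*(-5 + √2))
-688*c(4, -2) = -688*√6*(-5 + √2)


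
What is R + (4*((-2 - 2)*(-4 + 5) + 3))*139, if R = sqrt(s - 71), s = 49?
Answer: -556 + I*sqrt(22) ≈ -556.0 + 4.6904*I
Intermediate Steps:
R = I*sqrt(22) (R = sqrt(49 - 71) = sqrt(-22) = I*sqrt(22) ≈ 4.6904*I)
R + (4*((-2 - 2)*(-4 + 5) + 3))*139 = I*sqrt(22) + (4*((-2 - 2)*(-4 + 5) + 3))*139 = I*sqrt(22) + (4*(-4*1 + 3))*139 = I*sqrt(22) + (4*(-4 + 3))*139 = I*sqrt(22) + (4*(-1))*139 = I*sqrt(22) - 4*139 = I*sqrt(22) - 556 = -556 + I*sqrt(22)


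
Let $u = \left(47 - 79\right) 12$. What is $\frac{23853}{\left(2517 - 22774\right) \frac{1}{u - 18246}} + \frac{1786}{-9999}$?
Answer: $\frac{4443333339608}{202549743} \approx 21937.0$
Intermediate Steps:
$u = -384$ ($u = \left(-32\right) 12 = -384$)
$\frac{23853}{\left(2517 - 22774\right) \frac{1}{u - 18246}} + \frac{1786}{-9999} = \frac{23853}{\left(2517 - 22774\right) \frac{1}{-384 - 18246}} + \frac{1786}{-9999} = \frac{23853}{\left(-20257\right) \frac{1}{-18630}} + 1786 \left(- \frac{1}{9999}\right) = \frac{23853}{\left(-20257\right) \left(- \frac{1}{18630}\right)} - \frac{1786}{9999} = \frac{23853}{\frac{20257}{18630}} - \frac{1786}{9999} = 23853 \cdot \frac{18630}{20257} - \frac{1786}{9999} = \frac{444381390}{20257} - \frac{1786}{9999} = \frac{4443333339608}{202549743}$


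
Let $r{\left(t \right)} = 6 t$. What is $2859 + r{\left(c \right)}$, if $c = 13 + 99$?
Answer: $3531$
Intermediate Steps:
$c = 112$
$2859 + r{\left(c \right)} = 2859 + 6 \cdot 112 = 2859 + 672 = 3531$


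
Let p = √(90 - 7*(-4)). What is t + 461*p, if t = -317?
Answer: -317 + 461*√118 ≈ 4690.7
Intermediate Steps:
p = √118 (p = √(90 + 28) = √118 ≈ 10.863)
t + 461*p = -317 + 461*√118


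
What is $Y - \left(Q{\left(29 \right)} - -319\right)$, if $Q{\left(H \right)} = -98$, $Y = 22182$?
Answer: $21961$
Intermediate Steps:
$Y - \left(Q{\left(29 \right)} - -319\right) = 22182 - \left(-98 - -319\right) = 22182 - \left(-98 + 319\right) = 22182 - 221 = 21961$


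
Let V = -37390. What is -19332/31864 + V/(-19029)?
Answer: 205881583/151585014 ≈ 1.3582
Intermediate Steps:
-19332/31864 + V/(-19029) = -19332/31864 - 37390/(-19029) = -19332*1/31864 - 37390*(-1/19029) = -4833/7966 + 37390/19029 = 205881583/151585014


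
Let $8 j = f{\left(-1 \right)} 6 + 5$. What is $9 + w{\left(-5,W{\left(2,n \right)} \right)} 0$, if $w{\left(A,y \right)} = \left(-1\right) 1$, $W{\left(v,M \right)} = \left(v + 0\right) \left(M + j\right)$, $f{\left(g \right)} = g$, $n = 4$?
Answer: $9$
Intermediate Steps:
$j = - \frac{1}{8}$ ($j = \frac{\left(-1\right) 6 + 5}{8} = \frac{-6 + 5}{8} = \frac{1}{8} \left(-1\right) = - \frac{1}{8} \approx -0.125$)
$W{\left(v,M \right)} = v \left(- \frac{1}{8} + M\right)$ ($W{\left(v,M \right)} = \left(v + 0\right) \left(M - \frac{1}{8}\right) = v \left(- \frac{1}{8} + M\right)$)
$w{\left(A,y \right)} = -1$
$9 + w{\left(-5,W{\left(2,n \right)} \right)} 0 = 9 - 0 = 9 + 0 = 9$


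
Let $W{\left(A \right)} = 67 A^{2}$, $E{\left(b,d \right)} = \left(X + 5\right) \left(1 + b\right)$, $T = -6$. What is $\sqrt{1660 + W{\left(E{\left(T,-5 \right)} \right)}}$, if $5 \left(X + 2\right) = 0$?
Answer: $\sqrt{16735} \approx 129.36$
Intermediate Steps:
$X = -2$ ($X = -2 + \frac{1}{5} \cdot 0 = -2 + 0 = -2$)
$E{\left(b,d \right)} = 3 + 3 b$ ($E{\left(b,d \right)} = \left(-2 + 5\right) \left(1 + b\right) = 3 \left(1 + b\right) = 3 + 3 b$)
$\sqrt{1660 + W{\left(E{\left(T,-5 \right)} \right)}} = \sqrt{1660 + 67 \left(3 + 3 \left(-6\right)\right)^{2}} = \sqrt{1660 + 67 \left(3 - 18\right)^{2}} = \sqrt{1660 + 67 \left(-15\right)^{2}} = \sqrt{1660 + 67 \cdot 225} = \sqrt{1660 + 15075} = \sqrt{16735}$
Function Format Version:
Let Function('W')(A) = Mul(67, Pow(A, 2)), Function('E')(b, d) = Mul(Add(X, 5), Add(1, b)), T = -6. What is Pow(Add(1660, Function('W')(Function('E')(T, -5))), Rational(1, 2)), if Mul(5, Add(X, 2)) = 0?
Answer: Pow(16735, Rational(1, 2)) ≈ 129.36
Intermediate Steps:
X = -2 (X = Add(-2, Mul(Rational(1, 5), 0)) = Add(-2, 0) = -2)
Function('E')(b, d) = Add(3, Mul(3, b)) (Function('E')(b, d) = Mul(Add(-2, 5), Add(1, b)) = Mul(3, Add(1, b)) = Add(3, Mul(3, b)))
Pow(Add(1660, Function('W')(Function('E')(T, -5))), Rational(1, 2)) = Pow(Add(1660, Mul(67, Pow(Add(3, Mul(3, -6)), 2))), Rational(1, 2)) = Pow(Add(1660, Mul(67, Pow(Add(3, -18), 2))), Rational(1, 2)) = Pow(Add(1660, Mul(67, Pow(-15, 2))), Rational(1, 2)) = Pow(Add(1660, Mul(67, 225)), Rational(1, 2)) = Pow(Add(1660, 15075), Rational(1, 2)) = Pow(16735, Rational(1, 2))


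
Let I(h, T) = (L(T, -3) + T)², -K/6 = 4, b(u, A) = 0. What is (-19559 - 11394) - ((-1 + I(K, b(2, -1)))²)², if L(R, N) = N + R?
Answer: -35049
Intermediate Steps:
K = -24 (K = -6*4 = -24)
I(h, T) = (-3 + 2*T)² (I(h, T) = ((-3 + T) + T)² = (-3 + 2*T)²)
(-19559 - 11394) - ((-1 + I(K, b(2, -1)))²)² = (-19559 - 11394) - ((-1 + (-3 + 2*0)²)²)² = -30953 - ((-1 + (-3 + 0)²)²)² = -30953 - ((-1 + (-3)²)²)² = -30953 - ((-1 + 9)²)² = -30953 - (8²)² = -30953 - 1*64² = -30953 - 1*4096 = -30953 - 4096 = -35049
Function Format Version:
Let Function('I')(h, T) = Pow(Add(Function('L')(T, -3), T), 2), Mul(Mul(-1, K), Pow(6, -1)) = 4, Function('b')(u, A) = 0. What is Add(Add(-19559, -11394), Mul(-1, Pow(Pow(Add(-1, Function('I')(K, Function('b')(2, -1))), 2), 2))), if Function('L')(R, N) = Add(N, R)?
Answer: -35049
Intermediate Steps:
K = -24 (K = Mul(-6, 4) = -24)
Function('I')(h, T) = Pow(Add(-3, Mul(2, T)), 2) (Function('I')(h, T) = Pow(Add(Add(-3, T), T), 2) = Pow(Add(-3, Mul(2, T)), 2))
Add(Add(-19559, -11394), Mul(-1, Pow(Pow(Add(-1, Function('I')(K, Function('b')(2, -1))), 2), 2))) = Add(Add(-19559, -11394), Mul(-1, Pow(Pow(Add(-1, Pow(Add(-3, Mul(2, 0)), 2)), 2), 2))) = Add(-30953, Mul(-1, Pow(Pow(Add(-1, Pow(Add(-3, 0), 2)), 2), 2))) = Add(-30953, Mul(-1, Pow(Pow(Add(-1, Pow(-3, 2)), 2), 2))) = Add(-30953, Mul(-1, Pow(Pow(Add(-1, 9), 2), 2))) = Add(-30953, Mul(-1, Pow(Pow(8, 2), 2))) = Add(-30953, Mul(-1, Pow(64, 2))) = Add(-30953, Mul(-1, 4096)) = Add(-30953, -4096) = -35049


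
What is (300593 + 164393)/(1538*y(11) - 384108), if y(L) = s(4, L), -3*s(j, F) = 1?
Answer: -697479/576931 ≈ -1.2089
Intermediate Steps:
s(j, F) = -⅓ (s(j, F) = -⅓*1 = -⅓)
y(L) = -⅓
(300593 + 164393)/(1538*y(11) - 384108) = (300593 + 164393)/(1538*(-⅓) - 384108) = 464986/(-1538/3 - 384108) = 464986/(-1153862/3) = 464986*(-3/1153862) = -697479/576931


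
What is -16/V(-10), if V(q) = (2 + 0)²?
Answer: -4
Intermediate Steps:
V(q) = 4 (V(q) = 2² = 4)
-16/V(-10) = -16/4 = -16*¼ = -4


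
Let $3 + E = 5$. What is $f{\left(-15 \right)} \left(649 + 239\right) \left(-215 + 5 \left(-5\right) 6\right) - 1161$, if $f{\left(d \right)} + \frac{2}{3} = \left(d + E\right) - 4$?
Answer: $5724959$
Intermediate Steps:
$E = 2$ ($E = -3 + 5 = 2$)
$f{\left(d \right)} = - \frac{8}{3} + d$ ($f{\left(d \right)} = - \frac{2}{3} + \left(\left(d + 2\right) - 4\right) = - \frac{2}{3} + \left(\left(2 + d\right) - 4\right) = - \frac{2}{3} + \left(-2 + d\right) = - \frac{8}{3} + d$)
$f{\left(-15 \right)} \left(649 + 239\right) \left(-215 + 5 \left(-5\right) 6\right) - 1161 = \left(- \frac{8}{3} - 15\right) \left(649 + 239\right) \left(-215 + 5 \left(-5\right) 6\right) - 1161 = - \frac{53 \cdot 888 \left(-215 - 150\right)}{3} - 1161 = - \frac{53 \cdot 888 \left(-365\right)}{3} - 1161 = \left(- \frac{53}{3}\right) \left(-324120\right) - 1161 = 5726120 - 1161 = 5724959$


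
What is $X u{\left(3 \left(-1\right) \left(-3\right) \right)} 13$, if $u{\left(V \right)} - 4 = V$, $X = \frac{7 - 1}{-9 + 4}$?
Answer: $- \frac{1014}{5} \approx -202.8$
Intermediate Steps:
$X = - \frac{6}{5}$ ($X = \frac{6}{-5} = 6 \left(- \frac{1}{5}\right) = - \frac{6}{5} \approx -1.2$)
$u{\left(V \right)} = 4 + V$
$X u{\left(3 \left(-1\right) \left(-3\right) \right)} 13 = - \frac{6 \left(4 + 3 \left(-1\right) \left(-3\right)\right)}{5} \cdot 13 = - \frac{6 \left(4 - -9\right)}{5} \cdot 13 = - \frac{6 \left(4 + 9\right)}{5} \cdot 13 = \left(- \frac{6}{5}\right) 13 \cdot 13 = \left(- \frac{78}{5}\right) 13 = - \frac{1014}{5}$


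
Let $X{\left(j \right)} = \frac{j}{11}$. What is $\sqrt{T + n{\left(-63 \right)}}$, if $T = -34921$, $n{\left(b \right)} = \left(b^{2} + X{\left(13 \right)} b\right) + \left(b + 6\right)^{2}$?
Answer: $\frac{52 i \sqrt{1243}}{11} \approx 166.67 i$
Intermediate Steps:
$X{\left(j \right)} = \frac{j}{11}$ ($X{\left(j \right)} = j \frac{1}{11} = \frac{j}{11}$)
$n{\left(b \right)} = b^{2} + \left(6 + b\right)^{2} + \frac{13 b}{11}$ ($n{\left(b \right)} = \left(b^{2} + \frac{1}{11} \cdot 13 b\right) + \left(b + 6\right)^{2} = \left(b^{2} + \frac{13 b}{11}\right) + \left(6 + b\right)^{2} = b^{2} + \left(6 + b\right)^{2} + \frac{13 b}{11}$)
$\sqrt{T + n{\left(-63 \right)}} = \sqrt{-34921 + \left(36 + 2 \left(-63\right)^{2} + \frac{145}{11} \left(-63\right)\right)} = \sqrt{-34921 + \left(36 + 2 \cdot 3969 - \frac{9135}{11}\right)} = \sqrt{-34921 + \left(36 + 7938 - \frac{9135}{11}\right)} = \sqrt{-34921 + \frac{78579}{11}} = \sqrt{- \frac{305552}{11}} = \frac{52 i \sqrt{1243}}{11}$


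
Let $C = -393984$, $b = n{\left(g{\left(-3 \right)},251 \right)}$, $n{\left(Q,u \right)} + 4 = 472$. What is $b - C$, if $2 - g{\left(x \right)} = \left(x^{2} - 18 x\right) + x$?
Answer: $394452$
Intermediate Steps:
$g{\left(x \right)} = 2 - x^{2} + 17 x$ ($g{\left(x \right)} = 2 - \left(\left(x^{2} - 18 x\right) + x\right) = 2 - \left(x^{2} - 17 x\right) = 2 - x^{2} + 17 x$)
$n{\left(Q,u \right)} = 468$ ($n{\left(Q,u \right)} = -4 + 472 = 468$)
$b = 468$
$b - C = 468 - -393984 = 468 + 393984 = 394452$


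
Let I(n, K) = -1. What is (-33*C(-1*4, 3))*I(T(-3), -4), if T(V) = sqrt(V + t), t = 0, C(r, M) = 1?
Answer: 33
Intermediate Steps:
T(V) = sqrt(V) (T(V) = sqrt(V + 0) = sqrt(V))
(-33*C(-1*4, 3))*I(T(-3), -4) = -33*1*(-1) = -33*(-1) = 33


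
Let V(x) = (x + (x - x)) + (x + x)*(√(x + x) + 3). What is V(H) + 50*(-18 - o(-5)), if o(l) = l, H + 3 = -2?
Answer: -685 - 10*I*√10 ≈ -685.0 - 31.623*I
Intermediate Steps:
H = -5 (H = -3 - 2 = -5)
V(x) = x + 2*x*(3 + √2*√x) (V(x) = (x + 0) + (2*x)*(√(2*x) + 3) = x + (2*x)*(√2*√x + 3) = x + (2*x)*(3 + √2*√x) = x + 2*x*(3 + √2*√x))
V(H) + 50*(-18 - o(-5)) = (7*(-5) + 2*√2*(-5)^(3/2)) + 50*(-18 - 1*(-5)) = (-35 + 2*√2*(-5*I*√5)) + 50*(-18 + 5) = (-35 - 10*I*√10) + 50*(-13) = (-35 - 10*I*√10) - 650 = -685 - 10*I*√10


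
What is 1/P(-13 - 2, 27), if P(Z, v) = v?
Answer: 1/27 ≈ 0.037037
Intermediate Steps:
1/P(-13 - 2, 27) = 1/27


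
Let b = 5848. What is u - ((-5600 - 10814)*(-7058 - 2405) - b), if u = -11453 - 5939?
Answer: -155337226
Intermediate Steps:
u = -17392
u - ((-5600 - 10814)*(-7058 - 2405) - b) = -17392 - ((-5600 - 10814)*(-7058 - 2405) - 1*5848) = -17392 - (-16414*(-9463) - 5848) = -17392 - (155325682 - 5848) = -17392 - 1*155319834 = -17392 - 155319834 = -155337226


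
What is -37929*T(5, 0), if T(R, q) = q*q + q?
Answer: 0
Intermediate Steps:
T(R, q) = q + q² (T(R, q) = q² + q = q + q²)
-37929*T(5, 0) = -0*(1 + 0) = -0 = -37929*0 = 0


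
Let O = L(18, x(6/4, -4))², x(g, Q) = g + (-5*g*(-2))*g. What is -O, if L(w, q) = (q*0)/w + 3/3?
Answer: -1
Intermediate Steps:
x(g, Q) = g + 10*g² (x(g, Q) = g + (10*g)*g = g + 10*g²)
L(w, q) = 1 (L(w, q) = 0/w + 3*(⅓) = 0 + 1 = 1)
O = 1 (O = 1² = 1)
-O = -1*1 = -1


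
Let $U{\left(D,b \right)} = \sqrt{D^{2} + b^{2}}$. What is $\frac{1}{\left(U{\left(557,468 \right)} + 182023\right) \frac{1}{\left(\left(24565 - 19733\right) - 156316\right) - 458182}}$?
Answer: $- \frac{18495539053}{5521973876} + \frac{101611 \sqrt{529273}}{5521973876} \approx -3.3361$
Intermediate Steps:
$\frac{1}{\left(U{\left(557,468 \right)} + 182023\right) \frac{1}{\left(\left(24565 - 19733\right) - 156316\right) - 458182}} = \frac{1}{\left(\sqrt{557^{2} + 468^{2}} + 182023\right) \frac{1}{\left(\left(24565 - 19733\right) - 156316\right) - 458182}} = \frac{1}{\left(\sqrt{310249 + 219024} + 182023\right) \frac{1}{\left(\left(24565 - 19733\right) - 156316\right) - 458182}} = \frac{1}{\left(\sqrt{529273} + 182023\right) \frac{1}{\left(\left(24565 - 19733\right) - 156316\right) - 458182}} = \frac{1}{\left(182023 + \sqrt{529273}\right) \frac{1}{\left(4832 - 156316\right) - 458182}} = \frac{1}{\left(182023 + \sqrt{529273}\right) \frac{1}{-151484 - 458182}} = \frac{1}{\left(182023 + \sqrt{529273}\right) \frac{1}{-609666}} = \frac{1}{\left(182023 + \sqrt{529273}\right) \left(- \frac{1}{609666}\right)} = \frac{1}{- \frac{182023}{609666} - \frac{\sqrt{529273}}{609666}}$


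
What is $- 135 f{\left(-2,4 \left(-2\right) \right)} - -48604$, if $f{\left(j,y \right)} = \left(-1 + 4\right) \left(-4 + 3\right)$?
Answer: $49009$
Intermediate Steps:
$f{\left(j,y \right)} = -3$ ($f{\left(j,y \right)} = 3 \left(-1\right) = -3$)
$- 135 f{\left(-2,4 \left(-2\right) \right)} - -48604 = \left(-135\right) \left(-3\right) - -48604 = 405 + 48604 = 49009$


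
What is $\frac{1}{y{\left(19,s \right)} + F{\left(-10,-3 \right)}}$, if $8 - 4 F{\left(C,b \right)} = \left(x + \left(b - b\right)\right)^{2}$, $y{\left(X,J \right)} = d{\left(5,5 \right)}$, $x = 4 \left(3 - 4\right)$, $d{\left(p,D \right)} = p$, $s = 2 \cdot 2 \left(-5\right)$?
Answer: $\frac{1}{3} \approx 0.33333$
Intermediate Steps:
$s = -20$ ($s = 4 \left(-5\right) = -20$)
$x = -4$ ($x = 4 \left(-1\right) = -4$)
$y{\left(X,J \right)} = 5$
$F{\left(C,b \right)} = -2$ ($F{\left(C,b \right)} = 2 - \frac{\left(-4 + \left(b - b\right)\right)^{2}}{4} = 2 - \frac{\left(-4 + 0\right)^{2}}{4} = 2 - \frac{\left(-4\right)^{2}}{4} = 2 - 4 = -2$)
$\frac{1}{y{\left(19,s \right)} + F{\left(-10,-3 \right)}} = \frac{1}{5 - 2} = \frac{1}{3}$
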